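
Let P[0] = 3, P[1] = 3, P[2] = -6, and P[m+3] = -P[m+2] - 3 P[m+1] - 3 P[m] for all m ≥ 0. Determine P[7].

-102

P[3] = -(-6) - 3·3 - 3·3 = -12
P[4] = -(-12) - 3·(-6) - 3·3 = 21
P[5] = -21 - 3·(-12) - 3·(-6) = 33
P[6] = -33 - 3·21 - 3·(-12) = -60
P[7] = -(-60) - 3·33 - 3·21 = -102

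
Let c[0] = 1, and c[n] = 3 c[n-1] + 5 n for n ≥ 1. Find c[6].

3444

c[1] = 3(1) + 5 = 8
c[2] = 3(8) + 10 = 34
c[3] = 3(34) + 15 = 117
c[4] = 3(117) + 20 = 371
c[5] = 3(371) + 25 = 1138
c[6] = 3(1138) + 30 = 3444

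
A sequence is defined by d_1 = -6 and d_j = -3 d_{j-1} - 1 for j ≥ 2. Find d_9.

d_2 = -3*(-6) - 1 = 17
d_3 = -3*17 - 1 = -52
d_4 = -3*(-52) - 1 = 155
d_5 = -3*155 - 1 = -466
d_6 = -3*(-466) - 1 = 1397
d_7 = -3*1397 - 1 = -4192
d_8 = -3*(-4192) - 1 = 12575
d_9 = -3*12575 - 1 = -37726

-37726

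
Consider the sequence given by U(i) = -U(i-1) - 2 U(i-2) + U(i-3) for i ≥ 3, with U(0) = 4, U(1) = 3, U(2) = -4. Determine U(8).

U(3) = -(-4) - 2*3 + 4 = 2
U(4) = -2 - 2*(-4) + 3 = 9
U(5) = -9 - 2*2 + (-4) = -17
U(6) = -(-17) - 2*9 + 2 = 1
U(7) = -1 - 2*(-17) + 9 = 42
U(8) = -42 - 2*1 + (-17) = -61

-61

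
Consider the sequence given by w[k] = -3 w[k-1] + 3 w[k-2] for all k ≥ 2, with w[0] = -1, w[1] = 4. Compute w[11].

w[2] = -3·4 + 3·(-1) = -15
w[3] = -3·(-15) + 3·4 = 57
w[4] = -3·57 + 3·(-15) = -216
w[5] = -3·(-216) + 3·57 = 819
w[6] = -3·819 + 3·(-216) = -3105
w[7] = -3·(-3105) + 3·819 = 11772
w[8] = -3·11772 + 3·(-3105) = -44631
w[9] = -3·(-44631) + 3·11772 = 169209
w[10] = -3·169209 + 3·(-44631) = -641520
w[11] = -3·(-641520) + 3·169209 = 2432187

2432187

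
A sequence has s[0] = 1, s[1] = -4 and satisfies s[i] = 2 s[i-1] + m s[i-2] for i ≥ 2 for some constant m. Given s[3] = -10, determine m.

-3

s[2] = -8 + m
s[3] = -16 - 2m
So -16 - 2m = -10, giving m = -3.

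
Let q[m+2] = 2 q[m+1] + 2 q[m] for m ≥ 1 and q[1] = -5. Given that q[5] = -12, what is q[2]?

3

Let q[2] = v.
q[3] = -10 + 2v
q[4] = -20 + 6v
q[5] = -60 + 16v
So -60 + 16v = -12, giving v = 3.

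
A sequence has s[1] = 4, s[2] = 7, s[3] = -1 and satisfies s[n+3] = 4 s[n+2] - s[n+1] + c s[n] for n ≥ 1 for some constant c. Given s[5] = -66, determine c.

s[4] = -11 + 4c
s[5] = -43 + 23c
So -43 + 23c = -66, giving c = -1.

-1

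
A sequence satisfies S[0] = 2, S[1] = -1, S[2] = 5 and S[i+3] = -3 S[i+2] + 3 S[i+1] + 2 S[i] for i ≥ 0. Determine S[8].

9785

S[3] = -3(5) + 3(-1) + 2(2) = -14
S[4] = -3(-14) + 3(5) + 2(-1) = 55
S[5] = -3(55) + 3(-14) + 2(5) = -197
S[6] = -3(-197) + 3(55) + 2(-14) = 728
S[7] = -3(728) + 3(-197) + 2(55) = -2665
S[8] = -3(-2665) + 3(728) + 2(-197) = 9785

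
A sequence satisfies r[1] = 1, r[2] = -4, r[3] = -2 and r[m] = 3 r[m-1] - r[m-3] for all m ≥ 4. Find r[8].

-403

r[4] = 3(-2) - 1 = -7
r[5] = 3(-7) - (-4) = -17
r[6] = 3(-17) - (-2) = -49
r[7] = 3(-49) - (-7) = -140
r[8] = 3(-140) - (-17) = -403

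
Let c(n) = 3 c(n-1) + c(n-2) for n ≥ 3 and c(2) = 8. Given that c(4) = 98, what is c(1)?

6

Let c(1) = y.
c(3) = 24 + y
c(4) = 80 + 3y
So 80 + 3y = 98, giving y = 6.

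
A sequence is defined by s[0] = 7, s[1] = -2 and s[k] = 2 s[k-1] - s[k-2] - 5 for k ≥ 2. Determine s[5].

-88

s[2] = 2*(-2) - 7 - 5 = -16
s[3] = 2*(-16) - (-2) - 5 = -35
s[4] = 2*(-35) - (-16) - 5 = -59
s[5] = 2*(-59) - (-35) - 5 = -88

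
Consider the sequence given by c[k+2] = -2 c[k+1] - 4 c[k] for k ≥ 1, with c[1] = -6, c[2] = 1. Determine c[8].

64

c[3] = -2·1 - 4·(-6) = 22
c[4] = -2·22 - 4·1 = -48
c[5] = -2·(-48) - 4·22 = 8
c[6] = -2·8 - 4·(-48) = 176
c[7] = -2·176 - 4·8 = -384
c[8] = -2·(-384) - 4·176 = 64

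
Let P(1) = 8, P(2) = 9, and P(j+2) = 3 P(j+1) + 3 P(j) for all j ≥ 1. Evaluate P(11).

P(3) = 3(9) + 3(8) = 51
P(4) = 3(51) + 3(9) = 180
P(5) = 3(180) + 3(51) = 693
P(6) = 3(693) + 3(180) = 2619
P(7) = 3(2619) + 3(693) = 9936
P(8) = 3(9936) + 3(2619) = 37665
P(9) = 3(37665) + 3(9936) = 142803
P(10) = 3(142803) + 3(37665) = 541404
P(11) = 3(541404) + 3(142803) = 2052621

2052621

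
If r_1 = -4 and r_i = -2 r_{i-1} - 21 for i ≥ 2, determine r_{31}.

The fixed point is -21/(1 + 2) = -7, so r_i + 7 = -2(r_{i-1} + 7).
Hence r_i = 3·(-2)^{i-1} - 7.
r_{31} = 3·(-2)^{30} - 7 = 3·1073741824 - 7 = 3221225465.

3221225465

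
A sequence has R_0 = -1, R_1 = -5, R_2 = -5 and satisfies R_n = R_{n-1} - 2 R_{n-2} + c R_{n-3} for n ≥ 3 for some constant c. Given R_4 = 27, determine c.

-2

R_3 = 5 - c
R_4 = 15 - 6c
So 15 - 6c = 27, giving c = -2.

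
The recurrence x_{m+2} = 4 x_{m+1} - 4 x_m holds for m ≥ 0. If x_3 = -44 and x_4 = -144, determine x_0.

Rearranging, x_{m-2} = (x_m - 4 x_{m-1}) / -4.
x_2 = (-144 - 4(-44)) / -4 = 32/-4 = -8
x_1 = (-44 - 4(-8)) / -4 = -12/-4 = 3
x_0 = (-8 - 4(3)) / -4 = -20/-4 = 5

5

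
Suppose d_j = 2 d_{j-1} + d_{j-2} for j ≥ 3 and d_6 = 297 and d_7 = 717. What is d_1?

Rearranging, d_{j-2} = d_j - 2 d_{j-1}.
d_5 = 717 - 2·297 = 123
d_4 = 297 - 2·123 = 51
d_3 = 123 - 2·51 = 21
d_2 = 51 - 2·21 = 9
d_1 = 21 - 2·9 = 3

3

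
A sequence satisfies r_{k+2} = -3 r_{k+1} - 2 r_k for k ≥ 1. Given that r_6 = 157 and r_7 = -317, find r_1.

-2

Rearranging, r_{k-2} = (r_k + 3 r_{k-1}) / -2.
r_5 = (-317 + 3·157) / -2 = 154/-2 = -77
r_4 = (157 + 3·(-77)) / -2 = -74/-2 = 37
r_3 = (-77 + 3·37) / -2 = 34/-2 = -17
r_2 = (37 + 3·(-17)) / -2 = -14/-2 = 7
r_1 = (-17 + 3·7) / -2 = 4/-2 = -2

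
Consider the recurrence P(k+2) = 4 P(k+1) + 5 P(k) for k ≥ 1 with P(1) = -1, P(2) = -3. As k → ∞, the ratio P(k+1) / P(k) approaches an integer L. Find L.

The characteristic equation is r^2 - 4r - 5 = 0, which factors as (r - 5)(r + 1) = 0.
So the roots are 5 and -1. Since |5| > |-1| and the coefficient of 5^k is non-zero, the ratio tends to 5.

5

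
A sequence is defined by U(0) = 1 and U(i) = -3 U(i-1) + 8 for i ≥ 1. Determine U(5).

245

U(1) = -3·1 + 8 = 5
U(2) = -3·5 + 8 = -7
U(3) = -3·(-7) + 8 = 29
U(4) = -3·29 + 8 = -79
U(5) = -3·(-79) + 8 = 245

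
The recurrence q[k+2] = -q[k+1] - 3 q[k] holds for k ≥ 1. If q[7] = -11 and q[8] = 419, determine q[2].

-1

Rearranging, q[k-2] = (q[k] + q[k-1]) / -3.
q[6] = (419 + (-11)) / -3 = 408/-3 = -136
q[5] = (-11 + (-136)) / -3 = -147/-3 = 49
q[4] = (-136 + 49) / -3 = -87/-3 = 29
q[3] = (49 + 29) / -3 = 78/-3 = -26
q[2] = (29 + (-26)) / -3 = 3/-3 = -1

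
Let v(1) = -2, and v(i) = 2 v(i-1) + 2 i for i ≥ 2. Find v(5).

50

v(2) = 2·(-2) + 4 = 0
v(3) = 2·0 + 6 = 6
v(4) = 2·6 + 8 = 20
v(5) = 2·20 + 10 = 50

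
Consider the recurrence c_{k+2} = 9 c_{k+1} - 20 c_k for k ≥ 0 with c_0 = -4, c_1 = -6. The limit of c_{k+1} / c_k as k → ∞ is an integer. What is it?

The characteristic equation is r^2 - 9r + 20 = 0, which factors as (r - 5)(r - 4) = 0.
So the roots are 5 and 4. Since |5| > |4| and the coefficient of 5^k is non-zero, the ratio tends to 5.

5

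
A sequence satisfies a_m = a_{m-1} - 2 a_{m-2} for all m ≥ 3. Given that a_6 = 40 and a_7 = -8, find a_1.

6

Rearranging, a_{m-2} = (a_m - a_{m-1}) / -2.
a_5 = (-8 - 40) / -2 = -48/-2 = 24
a_4 = (40 - 24) / -2 = 16/-2 = -8
a_3 = (24 - (-8)) / -2 = 32/-2 = -16
a_2 = (-8 - (-16)) / -2 = 8/-2 = -4
a_1 = (-16 - (-4)) / -2 = -12/-2 = 6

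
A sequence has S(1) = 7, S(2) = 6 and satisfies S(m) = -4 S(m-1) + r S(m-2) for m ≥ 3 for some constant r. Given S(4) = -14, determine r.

5

S(3) = -24 + 7r
S(4) = 96 - 22r
So 96 - 22r = -14, giving r = 5.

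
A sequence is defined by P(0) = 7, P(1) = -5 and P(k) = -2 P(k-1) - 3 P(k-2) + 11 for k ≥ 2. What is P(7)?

-242

P(2) = -2(-5) - 3(7) + 11 = 0
P(3) = -2(0) - 3(-5) + 11 = 26
P(4) = -2(26) - 3(0) + 11 = -41
P(5) = -2(-41) - 3(26) + 11 = 15
P(6) = -2(15) - 3(-41) + 11 = 104
P(7) = -2(104) - 3(15) + 11 = -242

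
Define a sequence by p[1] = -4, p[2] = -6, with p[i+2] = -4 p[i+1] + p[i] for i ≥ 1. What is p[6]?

-1542

p[3] = -4(-6) + (-4) = 20
p[4] = -4(20) + (-6) = -86
p[5] = -4(-86) + 20 = 364
p[6] = -4(364) + (-86) = -1542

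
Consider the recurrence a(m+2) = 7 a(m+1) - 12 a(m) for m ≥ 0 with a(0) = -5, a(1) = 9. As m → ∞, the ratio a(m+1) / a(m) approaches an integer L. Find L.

The characteristic equation is r^2 - 7r + 12 = 0, which factors as (r - 4)(r - 3) = 0.
So the roots are 4 and 3. Since |4| > |3| and the coefficient of 4^m is non-zero, the ratio tends to 4.

4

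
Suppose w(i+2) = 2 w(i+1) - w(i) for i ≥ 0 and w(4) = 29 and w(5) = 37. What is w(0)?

-3

Rearranging, w(i-2) = -(w(i) - 2 w(i-1)).
w(3) = -(37 - 2·29) = 21
w(2) = -(29 - 2·21) = 13
w(1) = -(21 - 2·13) = 5
w(0) = -(13 - 2·5) = -3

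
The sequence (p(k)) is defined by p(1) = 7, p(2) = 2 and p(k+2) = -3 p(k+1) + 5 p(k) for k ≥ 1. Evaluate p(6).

p(3) = -3*2 + 5*7 = 29
p(4) = -3*29 + 5*2 = -77
p(5) = -3*(-77) + 5*29 = 376
p(6) = -3*376 + 5*(-77) = -1513

-1513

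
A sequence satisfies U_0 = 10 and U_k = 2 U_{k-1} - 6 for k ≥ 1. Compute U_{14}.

65542

The fixed point is -6/(1 - 2) = 6, so U_k - 6 = 2(U_{k-1} - 6).
Hence U_k = 4·2^k + 6.
U_{14} = 4·2^{14} + 6 = 4·16384 + 6 = 65542.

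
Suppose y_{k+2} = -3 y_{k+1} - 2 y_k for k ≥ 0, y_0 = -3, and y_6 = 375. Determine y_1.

-3

Let y_1 = w.
y_2 = 6 - 3w
y_3 = -18 + 7w
y_4 = 42 - 15w
y_5 = -90 + 31w
y_6 = 186 - 63w
So 186 - 63w = 375, giving w = -3.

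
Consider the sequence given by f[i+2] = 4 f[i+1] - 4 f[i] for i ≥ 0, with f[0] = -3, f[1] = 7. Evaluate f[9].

28416

f[2] = 4·7 - 4·(-3) = 40
f[3] = 4·40 - 4·7 = 132
f[4] = 4·132 - 4·40 = 368
f[5] = 4·368 - 4·132 = 944
f[6] = 4·944 - 4·368 = 2304
f[7] = 4·2304 - 4·944 = 5440
f[8] = 4·5440 - 4·2304 = 12544
f[9] = 4·12544 - 4·5440 = 28416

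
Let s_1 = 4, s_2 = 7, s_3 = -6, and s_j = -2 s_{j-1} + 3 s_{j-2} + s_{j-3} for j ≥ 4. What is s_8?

s_4 = -2(-6) + 3(7) + 4 = 37
s_5 = -2(37) + 3(-6) + 7 = -85
s_6 = -2(-85) + 3(37) + (-6) = 275
s_7 = -2(275) + 3(-85) + 37 = -768
s_8 = -2(-768) + 3(275) + (-85) = 2276

2276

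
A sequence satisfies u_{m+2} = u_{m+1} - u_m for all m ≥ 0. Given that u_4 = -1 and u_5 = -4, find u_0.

-3

Rearranging, u_{m-2} = -(u_m - u_{m-1}).
u_3 = -(-4 - (-1)) = 3
u_2 = -(-1 - 3) = 4
u_1 = -(3 - 4) = 1
u_0 = -(4 - 1) = -3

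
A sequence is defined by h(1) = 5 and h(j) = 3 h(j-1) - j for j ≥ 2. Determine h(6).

h(2) = 3*5 - 2 = 13
h(3) = 3*13 - 3 = 36
h(4) = 3*36 - 4 = 104
h(5) = 3*104 - 5 = 307
h(6) = 3*307 - 6 = 915

915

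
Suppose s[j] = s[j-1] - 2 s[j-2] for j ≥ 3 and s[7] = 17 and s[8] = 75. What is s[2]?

Rearranging, s[j-2] = (s[j] - s[j-1]) / -2.
s[6] = (75 - 17) / -2 = 58/-2 = -29
s[5] = (17 - (-29)) / -2 = 46/-2 = -23
s[4] = (-29 - (-23)) / -2 = -6/-2 = 3
s[3] = (-23 - 3) / -2 = -26/-2 = 13
s[2] = (3 - 13) / -2 = -10/-2 = 5

5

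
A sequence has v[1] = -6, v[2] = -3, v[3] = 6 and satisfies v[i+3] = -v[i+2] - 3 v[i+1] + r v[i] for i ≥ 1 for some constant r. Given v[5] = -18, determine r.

1

v[4] = 3 - 6r
v[5] = -21 + 3r
So -21 + 3r = -18, giving r = 1.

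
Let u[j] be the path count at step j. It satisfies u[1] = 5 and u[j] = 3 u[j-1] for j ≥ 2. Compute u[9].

u[2] = 3(5) = 15
u[3] = 3(15) = 45
u[4] = 3(45) = 135
u[5] = 3(135) = 405
u[6] = 3(405) = 1215
u[7] = 3(1215) = 3645
u[8] = 3(3645) = 10935
u[9] = 3(10935) = 32805

32805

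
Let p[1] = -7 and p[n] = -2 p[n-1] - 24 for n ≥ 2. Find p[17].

The fixed point is -24/(1 + 2) = -8, so p[n] + 8 = -2(p[n-1] + 8).
Hence p[n] = 1·(-2)^{n-1} - 8.
p[17] = 1·(-2)^{16} - 8 = 1·65536 - 8 = 65528.

65528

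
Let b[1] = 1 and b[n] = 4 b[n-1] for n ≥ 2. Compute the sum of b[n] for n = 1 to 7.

b[2] = 4·1 = 4
b[3] = 4·4 = 16
b[4] = 4·16 = 64
b[5] = 4·64 = 256
b[6] = 4·256 = 1024
b[7] = 4·1024 = 4096
Sum = 1 + 4 + 16 + 64 + 256 + 1024 + 4096 = 5461

5461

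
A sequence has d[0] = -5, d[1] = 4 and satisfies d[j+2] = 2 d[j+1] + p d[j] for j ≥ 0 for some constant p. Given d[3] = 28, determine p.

-2

d[2] = 8 - 5p
d[3] = 16 - 6p
So 16 - 6p = 28, giving p = -2.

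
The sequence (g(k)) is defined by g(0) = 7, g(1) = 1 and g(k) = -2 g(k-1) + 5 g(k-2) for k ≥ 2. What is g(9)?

g(2) = -2*1 + 5*7 = 33
g(3) = -2*33 + 5*1 = -61
g(4) = -2*(-61) + 5*33 = 287
g(5) = -2*287 + 5*(-61) = -879
g(6) = -2*(-879) + 5*287 = 3193
g(7) = -2*3193 + 5*(-879) = -10781
g(8) = -2*(-10781) + 5*3193 = 37527
g(9) = -2*37527 + 5*(-10781) = -128959

-128959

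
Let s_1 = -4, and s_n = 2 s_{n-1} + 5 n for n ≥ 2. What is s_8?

1358

s_2 = 2·(-4) + 10 = 2
s_3 = 2·2 + 15 = 19
s_4 = 2·19 + 20 = 58
s_5 = 2·58 + 25 = 141
s_6 = 2·141 + 30 = 312
s_7 = 2·312 + 35 = 659
s_8 = 2·659 + 40 = 1358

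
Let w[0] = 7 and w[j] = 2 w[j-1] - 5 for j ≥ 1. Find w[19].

1048581

The fixed point is -5/(1 - 2) = 5, so w[j] - 5 = 2(w[j-1] - 5).
Hence w[j] = 2·2^j + 5.
w[19] = 2·2^{19} + 5 = 2·524288 + 5 = 1048581.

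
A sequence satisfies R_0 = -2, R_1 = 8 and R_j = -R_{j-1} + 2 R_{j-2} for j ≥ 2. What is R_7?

428

R_2 = -8 + 2(-2) = -12
R_3 = -(-12) + 2(8) = 28
R_4 = -28 + 2(-12) = -52
R_5 = -(-52) + 2(28) = 108
R_6 = -108 + 2(-52) = -212
R_7 = -(-212) + 2(108) = 428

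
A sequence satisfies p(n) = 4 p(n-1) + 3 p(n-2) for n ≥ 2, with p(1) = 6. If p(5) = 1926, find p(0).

Let p(0) = x.
p(2) = 24 + 3x
p(3) = 114 + 12x
p(4) = 528 + 57x
p(5) = 2454 + 264x
So 2454 + 264x = 1926, giving x = -2.

-2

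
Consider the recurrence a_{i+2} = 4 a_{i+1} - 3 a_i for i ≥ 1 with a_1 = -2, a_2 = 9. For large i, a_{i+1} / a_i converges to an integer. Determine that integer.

The characteristic equation is r^2 - 4r + 3 = 0, which factors as (r - 3)(r - 1) = 0.
So the roots are 3 and 1. Since |3| > |1| and the coefficient of 3^i is non-zero, the ratio tends to 3.

3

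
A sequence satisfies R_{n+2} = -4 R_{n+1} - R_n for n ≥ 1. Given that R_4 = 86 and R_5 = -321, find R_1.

Rearranging, R_{n-2} = -(R_n + 4 R_{n-1}).
R_3 = -(-321 + 4(86)) = -23
R_2 = -(86 + 4(-23)) = 6
R_1 = -(-23 + 4(6)) = -1

-1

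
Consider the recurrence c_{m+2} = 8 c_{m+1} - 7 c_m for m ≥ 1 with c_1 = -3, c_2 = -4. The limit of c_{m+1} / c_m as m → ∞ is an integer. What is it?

7

The characteristic equation is r^2 - 8r + 7 = 0, which factors as (r - 7)(r - 1) = 0.
So the roots are 7 and 1. Since |7| > |1| and the coefficient of 7^m is non-zero, the ratio tends to 7.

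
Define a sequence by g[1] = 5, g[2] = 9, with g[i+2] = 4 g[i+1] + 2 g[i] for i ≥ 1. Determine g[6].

4004

g[3] = 4·9 + 2·5 = 46
g[4] = 4·46 + 2·9 = 202
g[5] = 4·202 + 2·46 = 900
g[6] = 4·900 + 2·202 = 4004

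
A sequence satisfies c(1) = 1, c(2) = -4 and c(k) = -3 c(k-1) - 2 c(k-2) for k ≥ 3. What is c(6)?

-94

c(3) = -3*(-4) - 2*1 = 10
c(4) = -3*10 - 2*(-4) = -22
c(5) = -3*(-22) - 2*10 = 46
c(6) = -3*46 - 2*(-22) = -94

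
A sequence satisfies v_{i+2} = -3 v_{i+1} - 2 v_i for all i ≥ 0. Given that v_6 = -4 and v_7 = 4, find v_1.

4

Rearranging, v_{i-2} = (v_i + 3 v_{i-1}) / -2.
v_5 = (4 + 3·(-4)) / -2 = -8/-2 = 4
v_4 = (-4 + 3·4) / -2 = 8/-2 = -4
v_3 = (4 + 3·(-4)) / -2 = -8/-2 = 4
v_2 = (-4 + 3·4) / -2 = 8/-2 = -4
v_1 = (4 + 3·(-4)) / -2 = -8/-2 = 4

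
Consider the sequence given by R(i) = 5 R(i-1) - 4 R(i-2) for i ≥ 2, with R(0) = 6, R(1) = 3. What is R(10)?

R(2) = 5*3 - 4*6 = -9
R(3) = 5*(-9) - 4*3 = -57
R(4) = 5*(-57) - 4*(-9) = -249
R(5) = 5*(-249) - 4*(-57) = -1017
R(6) = 5*(-1017) - 4*(-249) = -4089
R(7) = 5*(-4089) - 4*(-1017) = -16377
R(8) = 5*(-16377) - 4*(-4089) = -65529
R(9) = 5*(-65529) - 4*(-16377) = -262137
R(10) = 5*(-262137) - 4*(-65529) = -1048569

-1048569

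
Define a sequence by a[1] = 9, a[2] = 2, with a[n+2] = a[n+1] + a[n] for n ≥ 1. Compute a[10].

257

a[3] = 2 + 9 = 11
a[4] = 11 + 2 = 13
a[5] = 13 + 11 = 24
a[6] = 24 + 13 = 37
a[7] = 37 + 24 = 61
a[8] = 61 + 37 = 98
a[9] = 98 + 61 = 159
a[10] = 159 + 98 = 257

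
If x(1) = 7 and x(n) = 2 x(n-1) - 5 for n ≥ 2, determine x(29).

The fixed point is -5/(1 - 2) = 5, so x(n) - 5 = 2(x(n-1) - 5).
Hence x(n) = 2·2^{n-1} + 5.
x(29) = 2·2^{28} + 5 = 2·268435456 + 5 = 536870917.

536870917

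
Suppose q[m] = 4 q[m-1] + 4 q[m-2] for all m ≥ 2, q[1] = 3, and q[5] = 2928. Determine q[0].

Let q[0] = w.
q[2] = 12 + 4w
q[3] = 60 + 16w
q[4] = 288 + 80w
q[5] = 1392 + 384w
So 1392 + 384w = 2928, giving w = 4.

4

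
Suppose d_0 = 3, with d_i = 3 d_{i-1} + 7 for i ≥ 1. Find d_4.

d_1 = 3(3) + 7 = 16
d_2 = 3(16) + 7 = 55
d_3 = 3(55) + 7 = 172
d_4 = 3(172) + 7 = 523

523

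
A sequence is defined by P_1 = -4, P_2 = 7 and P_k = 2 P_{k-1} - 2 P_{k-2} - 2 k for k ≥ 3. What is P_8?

P_3 = 2*7 - 2*(-4) - 6 = 16
P_4 = 2*16 - 2*7 - 8 = 10
P_5 = 2*10 - 2*16 - 10 = -22
P_6 = 2*(-22) - 2*10 - 12 = -76
P_7 = 2*(-76) - 2*(-22) - 14 = -122
P_8 = 2*(-122) - 2*(-76) - 16 = -108

-108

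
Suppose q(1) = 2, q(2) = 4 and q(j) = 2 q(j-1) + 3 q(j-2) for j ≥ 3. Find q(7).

q(3) = 2*4 + 3*2 = 14
q(4) = 2*14 + 3*4 = 40
q(5) = 2*40 + 3*14 = 122
q(6) = 2*122 + 3*40 = 364
q(7) = 2*364 + 3*122 = 1094

1094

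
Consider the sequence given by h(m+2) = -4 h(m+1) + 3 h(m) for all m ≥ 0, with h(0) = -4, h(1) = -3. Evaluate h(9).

h(2) = -4(-3) + 3(-4) = 0
h(3) = -4(0) + 3(-3) = -9
h(4) = -4(-9) + 3(0) = 36
h(5) = -4(36) + 3(-9) = -171
h(6) = -4(-171) + 3(36) = 792
h(7) = -4(792) + 3(-171) = -3681
h(8) = -4(-3681) + 3(792) = 17100
h(9) = -4(17100) + 3(-3681) = -79443

-79443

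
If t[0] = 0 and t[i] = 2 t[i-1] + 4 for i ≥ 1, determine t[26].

268435452

The fixed point is 4/(1 - 2) = -4, so t[i] + 4 = 2(t[i-1] + 4).
Hence t[i] = 4·2^i - 4.
t[26] = 4·2^{26} - 4 = 4·67108864 - 4 = 268435452.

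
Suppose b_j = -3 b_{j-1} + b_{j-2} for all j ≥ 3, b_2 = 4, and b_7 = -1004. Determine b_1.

Let b_1 = x.
b_3 = -12 + x
b_4 = 40 - 3x
b_5 = -132 + 10x
b_6 = 436 - 33x
b_7 = -1440 + 109x
So -1440 + 109x = -1004, giving x = 4.

4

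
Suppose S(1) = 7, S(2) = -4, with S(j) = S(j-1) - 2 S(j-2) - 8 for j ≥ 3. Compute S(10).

62

S(3) = (-4) - 2(7) - 8 = -26
S(4) = (-26) - 2(-4) - 8 = -26
S(5) = (-26) - 2(-26) - 8 = 18
S(6) = 18 - 2(-26) - 8 = 62
S(7) = 62 - 2(18) - 8 = 18
S(8) = 18 - 2(62) - 8 = -114
S(9) = (-114) - 2(18) - 8 = -158
S(10) = (-158) - 2(-114) - 8 = 62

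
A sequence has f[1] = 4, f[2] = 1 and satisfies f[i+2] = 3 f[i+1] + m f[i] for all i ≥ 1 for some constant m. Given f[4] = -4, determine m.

-1

f[3] = 3 + 4m
f[4] = 9 + 13m
So 9 + 13m = -4, giving m = -1.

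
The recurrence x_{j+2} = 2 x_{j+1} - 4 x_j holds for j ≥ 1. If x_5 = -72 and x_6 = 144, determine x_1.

9

Rearranging, x_{j-2} = (x_j - 2 x_{j-1}) / -4.
x_4 = (144 - 2(-72)) / -4 = 288/-4 = -72
x_3 = (-72 - 2(-72)) / -4 = 72/-4 = -18
x_2 = (-72 - 2(-18)) / -4 = -36/-4 = 9
x_1 = (-18 - 2(9)) / -4 = -36/-4 = 9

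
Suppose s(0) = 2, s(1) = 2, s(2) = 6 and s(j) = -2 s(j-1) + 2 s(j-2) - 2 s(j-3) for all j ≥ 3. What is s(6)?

288

s(3) = -2*6 + 2*2 - 2*2 = -12
s(4) = -2*(-12) + 2*6 - 2*2 = 32
s(5) = -2*32 + 2*(-12) - 2*6 = -100
s(6) = -2*(-100) + 2*32 - 2*(-12) = 288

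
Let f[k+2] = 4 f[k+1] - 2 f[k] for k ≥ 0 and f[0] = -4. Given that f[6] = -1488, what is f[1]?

Let f[1] = y.
f[2] = 8 + 4y
f[3] = 32 + 14y
f[4] = 112 + 48y
f[5] = 384 + 164y
f[6] = 1312 + 560y
So 1312 + 560y = -1488, giving y = -5.

-5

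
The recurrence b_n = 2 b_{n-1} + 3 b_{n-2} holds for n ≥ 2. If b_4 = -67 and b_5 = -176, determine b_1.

4

Rearranging, b_{n-2} = (b_n - 2 b_{n-1}) / 3.
b_3 = (-176 - 2(-67)) / 3 = -42/3 = -14
b_2 = (-67 - 2(-14)) / 3 = -39/3 = -13
b_1 = (-14 - 2(-13)) / 3 = 12/3 = 4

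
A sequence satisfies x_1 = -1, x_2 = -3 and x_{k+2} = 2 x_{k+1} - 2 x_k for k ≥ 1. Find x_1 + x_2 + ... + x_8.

x_3 = 2(-3) - 2(-1) = -4
x_4 = 2(-4) - 2(-3) = -2
x_5 = 2(-2) - 2(-4) = 4
x_6 = 2(4) - 2(-2) = 12
x_7 = 2(12) - 2(4) = 16
x_8 = 2(16) - 2(12) = 8
Sum = (-1) + (-3) + (-4) + (-2) + 4 + 12 + 16 + 8 = 30

30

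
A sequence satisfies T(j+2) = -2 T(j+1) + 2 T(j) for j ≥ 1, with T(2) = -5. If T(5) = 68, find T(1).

-1

Let T(1) = v.
T(3) = 10 + 2v
T(4) = -30 - 4v
T(5) = 80 + 12v
So 80 + 12v = 68, giving v = -1.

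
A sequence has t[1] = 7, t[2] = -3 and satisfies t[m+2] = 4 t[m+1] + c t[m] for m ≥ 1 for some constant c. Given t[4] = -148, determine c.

-4

t[3] = -12 + 7c
t[4] = -48 + 25c
So -48 + 25c = -148, giving c = -4.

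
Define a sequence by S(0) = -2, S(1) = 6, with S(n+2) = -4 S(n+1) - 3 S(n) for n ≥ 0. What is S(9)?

39366

S(2) = -4(6) - 3(-2) = -18
S(3) = -4(-18) - 3(6) = 54
S(4) = -4(54) - 3(-18) = -162
S(5) = -4(-162) - 3(54) = 486
S(6) = -4(486) - 3(-162) = -1458
S(7) = -4(-1458) - 3(486) = 4374
S(8) = -4(4374) - 3(-1458) = -13122
S(9) = -4(-13122) - 3(4374) = 39366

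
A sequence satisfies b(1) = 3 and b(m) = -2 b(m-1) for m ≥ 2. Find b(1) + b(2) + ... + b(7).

129

b(2) = -2(3) = -6
b(3) = -2(-6) = 12
b(4) = -2(12) = -24
b(5) = -2(-24) = 48
b(6) = -2(48) = -96
b(7) = -2(-96) = 192
Sum = 3 + (-6) + 12 + (-24) + 48 + (-96) + 192 = 129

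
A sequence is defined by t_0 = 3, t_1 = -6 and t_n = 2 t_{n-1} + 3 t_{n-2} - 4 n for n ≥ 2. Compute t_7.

t_2 = 2(-6) + 3(3) - 8 = -11
t_3 = 2(-11) + 3(-6) - 12 = -52
t_4 = 2(-52) + 3(-11) - 16 = -153
t_5 = 2(-153) + 3(-52) - 20 = -482
t_6 = 2(-482) + 3(-153) - 24 = -1447
t_7 = 2(-1447) + 3(-482) - 28 = -4368

-4368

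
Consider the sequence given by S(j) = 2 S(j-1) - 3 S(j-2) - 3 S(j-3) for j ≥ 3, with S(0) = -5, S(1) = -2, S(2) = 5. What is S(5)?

S(3) = 2*5 - 3*(-2) - 3*(-5) = 31
S(4) = 2*31 - 3*5 - 3*(-2) = 53
S(5) = 2*53 - 3*31 - 3*5 = -2

-2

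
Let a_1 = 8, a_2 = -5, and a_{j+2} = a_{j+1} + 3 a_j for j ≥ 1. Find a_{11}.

a_3 = (-5) + 3*8 = 19
a_4 = 19 + 3*(-5) = 4
a_5 = 4 + 3*19 = 61
a_6 = 61 + 3*4 = 73
a_7 = 73 + 3*61 = 256
a_8 = 256 + 3*73 = 475
a_9 = 475 + 3*256 = 1243
a_{10} = 1243 + 3*475 = 2668
a_{11} = 2668 + 3*1243 = 6397

6397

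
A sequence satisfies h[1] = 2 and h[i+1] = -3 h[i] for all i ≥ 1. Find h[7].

h[2] = -3(2) = -6
h[3] = -3(-6) = 18
h[4] = -3(18) = -54
h[5] = -3(-54) = 162
h[6] = -3(162) = -486
h[7] = -3(-486) = 1458

1458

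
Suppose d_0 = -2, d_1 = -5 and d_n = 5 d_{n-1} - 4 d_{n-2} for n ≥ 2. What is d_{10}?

-1048577

d_2 = 5*(-5) - 4*(-2) = -17
d_3 = 5*(-17) - 4*(-5) = -65
d_4 = 5*(-65) - 4*(-17) = -257
d_5 = 5*(-257) - 4*(-65) = -1025
d_6 = 5*(-1025) - 4*(-257) = -4097
d_7 = 5*(-4097) - 4*(-1025) = -16385
d_8 = 5*(-16385) - 4*(-4097) = -65537
d_9 = 5*(-65537) - 4*(-16385) = -262145
d_{10} = 5*(-262145) - 4*(-65537) = -1048577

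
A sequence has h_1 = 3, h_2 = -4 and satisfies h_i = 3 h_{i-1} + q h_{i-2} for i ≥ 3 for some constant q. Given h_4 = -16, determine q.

h_3 = -12 + 3q
h_4 = -36 + 5q
So -36 + 5q = -16, giving q = 4.

4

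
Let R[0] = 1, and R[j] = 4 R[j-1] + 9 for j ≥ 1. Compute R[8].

R[1] = 4(1) + 9 = 13
R[2] = 4(13) + 9 = 61
R[3] = 4(61) + 9 = 253
R[4] = 4(253) + 9 = 1021
R[5] = 4(1021) + 9 = 4093
R[6] = 4(4093) + 9 = 16381
R[7] = 4(16381) + 9 = 65533
R[8] = 4(65533) + 9 = 262141

262141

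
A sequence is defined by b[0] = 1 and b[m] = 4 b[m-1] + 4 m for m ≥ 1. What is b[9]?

728164

b[1] = 4·1 + 4 = 8
b[2] = 4·8 + 8 = 40
b[3] = 4·40 + 12 = 172
b[4] = 4·172 + 16 = 704
b[5] = 4·704 + 20 = 2836
b[6] = 4·2836 + 24 = 11368
b[7] = 4·11368 + 28 = 45500
b[8] = 4·45500 + 32 = 182032
b[9] = 4·182032 + 36 = 728164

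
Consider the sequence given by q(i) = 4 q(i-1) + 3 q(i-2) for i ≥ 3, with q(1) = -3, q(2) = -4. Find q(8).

q(3) = 4*(-4) + 3*(-3) = -25
q(4) = 4*(-25) + 3*(-4) = -112
q(5) = 4*(-112) + 3*(-25) = -523
q(6) = 4*(-523) + 3*(-112) = -2428
q(7) = 4*(-2428) + 3*(-523) = -11281
q(8) = 4*(-11281) + 3*(-2428) = -52408

-52408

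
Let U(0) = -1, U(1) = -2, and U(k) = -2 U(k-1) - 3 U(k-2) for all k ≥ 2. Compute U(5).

U(2) = -2·(-2) - 3·(-1) = 7
U(3) = -2·7 - 3·(-2) = -8
U(4) = -2·(-8) - 3·7 = -5
U(5) = -2·(-5) - 3·(-8) = 34

34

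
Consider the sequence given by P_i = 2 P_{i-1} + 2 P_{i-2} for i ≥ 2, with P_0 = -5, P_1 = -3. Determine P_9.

P_2 = 2*(-3) + 2*(-5) = -16
P_3 = 2*(-16) + 2*(-3) = -38
P_4 = 2*(-38) + 2*(-16) = -108
P_5 = 2*(-108) + 2*(-38) = -292
P_6 = 2*(-292) + 2*(-108) = -800
P_7 = 2*(-800) + 2*(-292) = -2184
P_8 = 2*(-2184) + 2*(-800) = -5968
P_9 = 2*(-5968) + 2*(-2184) = -16304

-16304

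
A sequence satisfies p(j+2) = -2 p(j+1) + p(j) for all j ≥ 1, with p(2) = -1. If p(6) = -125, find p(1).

8

Let p(1) = v.
p(3) = 2 + v
p(4) = -5 - 2v
p(5) = 12 + 5v
p(6) = -29 - 12v
So -29 - 12v = -125, giving v = 8.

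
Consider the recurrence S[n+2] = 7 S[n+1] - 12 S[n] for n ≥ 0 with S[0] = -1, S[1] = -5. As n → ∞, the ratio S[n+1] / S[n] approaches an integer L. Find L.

The characteristic equation is r^2 - 7r + 12 = 0, which factors as (r - 4)(r - 3) = 0.
So the roots are 4 and 3. Since |4| > |3| and the coefficient of 4^n is non-zero, the ratio tends to 4.

4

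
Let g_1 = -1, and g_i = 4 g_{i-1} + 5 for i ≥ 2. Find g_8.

g_2 = 4·(-1) + 5 = 1
g_3 = 4·1 + 5 = 9
g_4 = 4·9 + 5 = 41
g_5 = 4·41 + 5 = 169
g_6 = 4·169 + 5 = 681
g_7 = 4·681 + 5 = 2729
g_8 = 4·2729 + 5 = 10921

10921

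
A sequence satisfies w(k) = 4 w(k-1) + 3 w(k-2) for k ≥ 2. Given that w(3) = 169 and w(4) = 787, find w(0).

Rearranging, w(k-2) = (w(k) - 4 w(k-1)) / 3.
w(2) = (787 - 4*169) / 3 = 111/3 = 37
w(1) = (169 - 4*37) / 3 = 21/3 = 7
w(0) = (37 - 4*7) / 3 = 9/3 = 3

3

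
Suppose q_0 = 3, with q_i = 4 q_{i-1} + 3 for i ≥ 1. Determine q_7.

65535

q_1 = 4(3) + 3 = 15
q_2 = 4(15) + 3 = 63
q_3 = 4(63) + 3 = 255
q_4 = 4(255) + 3 = 1023
q_5 = 4(1023) + 3 = 4095
q_6 = 4(4095) + 3 = 16383
q_7 = 4(16383) + 3 = 65535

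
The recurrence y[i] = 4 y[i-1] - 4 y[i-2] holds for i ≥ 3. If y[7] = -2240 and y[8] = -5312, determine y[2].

-5

Rearranging, y[i-2] = (y[i] - 4 y[i-1]) / -4.
y[6] = (-5312 - 4·(-2240)) / -4 = 3648/-4 = -912
y[5] = (-2240 - 4·(-912)) / -4 = 1408/-4 = -352
y[4] = (-912 - 4·(-352)) / -4 = 496/-4 = -124
y[3] = (-352 - 4·(-124)) / -4 = 144/-4 = -36
y[2] = (-124 - 4·(-36)) / -4 = 20/-4 = -5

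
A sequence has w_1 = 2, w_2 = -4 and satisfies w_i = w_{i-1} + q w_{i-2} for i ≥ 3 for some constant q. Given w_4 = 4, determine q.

w_3 = -4 + 2q
w_4 = -4 - 2q
So -4 - 2q = 4, giving q = -4.

-4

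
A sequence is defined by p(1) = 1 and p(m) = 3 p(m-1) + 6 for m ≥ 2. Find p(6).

969

p(2) = 3·1 + 6 = 9
p(3) = 3·9 + 6 = 33
p(4) = 3·33 + 6 = 105
p(5) = 3·105 + 6 = 321
p(6) = 3·321 + 6 = 969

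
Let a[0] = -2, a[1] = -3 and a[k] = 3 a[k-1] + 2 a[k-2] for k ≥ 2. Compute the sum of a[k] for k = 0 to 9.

a[2] = 3*(-3) + 2*(-2) = -13
a[3] = 3*(-13) + 2*(-3) = -45
a[4] = 3*(-45) + 2*(-13) = -161
a[5] = 3*(-161) + 2*(-45) = -573
a[6] = 3*(-573) + 2*(-161) = -2041
a[7] = 3*(-2041) + 2*(-573) = -7269
a[8] = 3*(-7269) + 2*(-2041) = -25889
a[9] = 3*(-25889) + 2*(-7269) = -92205
Sum = (-2) + (-3) + (-13) + (-45) + (-161) + (-573) + (-2041) + (-7269) + (-25889) + (-92205) = -128201

-128201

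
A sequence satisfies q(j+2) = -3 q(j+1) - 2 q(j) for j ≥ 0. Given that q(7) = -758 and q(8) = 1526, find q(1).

Rearranging, q(j-2) = (q(j) + 3 q(j-1)) / -2.
q(6) = (1526 + 3·(-758)) / -2 = -748/-2 = 374
q(5) = (-758 + 3·374) / -2 = 364/-2 = -182
q(4) = (374 + 3·(-182)) / -2 = -172/-2 = 86
q(3) = (-182 + 3·86) / -2 = 76/-2 = -38
q(2) = (86 + 3·(-38)) / -2 = -28/-2 = 14
q(1) = (-38 + 3·14) / -2 = 4/-2 = -2

-2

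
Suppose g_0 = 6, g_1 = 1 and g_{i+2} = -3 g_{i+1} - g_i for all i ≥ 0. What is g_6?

g_2 = -3(1) - 6 = -9
g_3 = -3(-9) - 1 = 26
g_4 = -3(26) - (-9) = -69
g_5 = -3(-69) - 26 = 181
g_6 = -3(181) - (-69) = -474

-474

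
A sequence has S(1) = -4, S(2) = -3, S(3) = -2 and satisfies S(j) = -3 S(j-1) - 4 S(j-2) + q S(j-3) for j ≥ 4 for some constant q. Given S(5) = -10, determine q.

S(4) = 18 - 4q
S(5) = -46 + 9q
So -46 + 9q = -10, giving q = 4.

4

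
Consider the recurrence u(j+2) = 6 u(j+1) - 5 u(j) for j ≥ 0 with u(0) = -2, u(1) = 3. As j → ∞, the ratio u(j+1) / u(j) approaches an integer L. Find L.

5

The characteristic equation is r^2 - 6r + 5 = 0, which factors as (r - 5)(r - 1) = 0.
So the roots are 5 and 1. Since |5| > |1| and the coefficient of 5^j is non-zero, the ratio tends to 5.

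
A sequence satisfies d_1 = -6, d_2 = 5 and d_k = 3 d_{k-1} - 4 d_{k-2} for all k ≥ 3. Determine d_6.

d_3 = 3·5 - 4·(-6) = 39
d_4 = 3·39 - 4·5 = 97
d_5 = 3·97 - 4·39 = 135
d_6 = 3·135 - 4·97 = 17

17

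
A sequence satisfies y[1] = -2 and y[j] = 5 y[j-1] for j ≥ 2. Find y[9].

y[2] = 5·(-2) = -10
y[3] = 5·(-10) = -50
y[4] = 5·(-50) = -250
y[5] = 5·(-250) = -1250
y[6] = 5·(-1250) = -6250
y[7] = 5·(-6250) = -31250
y[8] = 5·(-31250) = -156250
y[9] = 5·(-156250) = -781250

-781250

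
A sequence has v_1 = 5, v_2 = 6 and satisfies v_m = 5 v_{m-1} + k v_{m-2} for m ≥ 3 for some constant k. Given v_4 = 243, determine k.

3

v_3 = 30 + 5k
v_4 = 150 + 31k
So 150 + 31k = 243, giving k = 3.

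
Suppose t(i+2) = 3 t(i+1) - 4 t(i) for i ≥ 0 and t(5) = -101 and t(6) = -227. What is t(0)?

Rearranging, t(i-2) = (t(i) - 3 t(i-1)) / -4.
t(4) = (-227 - 3*(-101)) / -4 = 76/-4 = -19
t(3) = (-101 - 3*(-19)) / -4 = -44/-4 = 11
t(2) = (-19 - 3*11) / -4 = -52/-4 = 13
t(1) = (11 - 3*13) / -4 = -28/-4 = 7
t(0) = (13 - 3*7) / -4 = -8/-4 = 2

2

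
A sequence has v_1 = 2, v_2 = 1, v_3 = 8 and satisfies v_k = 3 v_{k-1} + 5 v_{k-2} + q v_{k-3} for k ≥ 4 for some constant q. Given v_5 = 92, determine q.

v_4 = 29 + 2q
v_5 = 127 + 7q
So 127 + 7q = 92, giving q = -5.

-5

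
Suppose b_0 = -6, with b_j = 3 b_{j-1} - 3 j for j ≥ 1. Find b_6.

b_1 = 3*(-6) - 3 = -21
b_2 = 3*(-21) - 6 = -69
b_3 = 3*(-69) - 9 = -216
b_4 = 3*(-216) - 12 = -660
b_5 = 3*(-660) - 15 = -1995
b_6 = 3*(-1995) - 18 = -6003

-6003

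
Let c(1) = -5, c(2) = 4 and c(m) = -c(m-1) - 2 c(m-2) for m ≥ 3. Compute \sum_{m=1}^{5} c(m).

-7

c(3) = -4 - 2·(-5) = 6
c(4) = -6 - 2·4 = -14
c(5) = -(-14) - 2·6 = 2
Sum = (-5) + 4 + 6 + (-14) + 2 = -7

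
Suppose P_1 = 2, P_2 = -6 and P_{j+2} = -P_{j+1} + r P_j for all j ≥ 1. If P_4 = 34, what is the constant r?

P_3 = 6 + 2r
P_4 = -6 - 8r
So -6 - 8r = 34, giving r = -5.

-5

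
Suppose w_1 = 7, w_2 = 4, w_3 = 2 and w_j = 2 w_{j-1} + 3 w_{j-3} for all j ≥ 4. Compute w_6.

w_4 = 2(2) + 3(7) = 25
w_5 = 2(25) + 3(4) = 62
w_6 = 2(62) + 3(2) = 130

130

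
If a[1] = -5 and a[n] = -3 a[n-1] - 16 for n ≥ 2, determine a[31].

-205891132094653

The fixed point is -16/(1 + 3) = -4, so a[n] + 4 = -3(a[n-1] + 4).
Hence a[n] = -1·(-3)^{n-1} - 4.
a[31] = -1·(-3)^{30} - 4 = -1·205891132094649 - 4 = -205891132094653.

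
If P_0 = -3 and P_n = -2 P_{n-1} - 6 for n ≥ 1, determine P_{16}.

The fixed point is -6/(1 + 2) = -2, so P_n + 2 = -2(P_{n-1} + 2).
Hence P_n = -1·(-2)^n - 2.
P_{16} = -1·(-2)^{16} - 2 = -1·65536 - 2 = -65538.

-65538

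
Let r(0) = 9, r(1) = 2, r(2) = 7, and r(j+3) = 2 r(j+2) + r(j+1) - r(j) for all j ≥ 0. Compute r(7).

195

r(3) = 2(7) + 2 - 9 = 7
r(4) = 2(7) + 7 - 2 = 19
r(5) = 2(19) + 7 - 7 = 38
r(6) = 2(38) + 19 - 7 = 88
r(7) = 2(88) + 38 - 19 = 195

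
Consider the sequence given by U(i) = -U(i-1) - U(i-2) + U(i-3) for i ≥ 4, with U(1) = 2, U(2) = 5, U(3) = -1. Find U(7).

U(4) = -(-1) - 5 + 2 = -2
U(5) = -(-2) - (-1) + 5 = 8
U(6) = -8 - (-2) + (-1) = -7
U(7) = -(-7) - 8 + (-2) = -3

-3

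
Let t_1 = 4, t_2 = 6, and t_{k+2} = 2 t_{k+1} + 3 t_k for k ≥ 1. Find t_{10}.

t_3 = 2(6) + 3(4) = 24
t_4 = 2(24) + 3(6) = 66
t_5 = 2(66) + 3(24) = 204
t_6 = 2(204) + 3(66) = 606
t_7 = 2(606) + 3(204) = 1824
t_8 = 2(1824) + 3(606) = 5466
t_9 = 2(5466) + 3(1824) = 16404
t_{10} = 2(16404) + 3(5466) = 49206

49206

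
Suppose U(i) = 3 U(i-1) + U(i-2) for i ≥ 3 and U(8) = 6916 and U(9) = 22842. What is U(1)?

Rearranging, U(i-2) = U(i) - 3 U(i-1).
U(7) = 22842 - 3(6916) = 2094
U(6) = 6916 - 3(2094) = 634
U(5) = 2094 - 3(634) = 192
U(4) = 634 - 3(192) = 58
U(3) = 192 - 3(58) = 18
U(2) = 58 - 3(18) = 4
U(1) = 18 - 3(4) = 6

6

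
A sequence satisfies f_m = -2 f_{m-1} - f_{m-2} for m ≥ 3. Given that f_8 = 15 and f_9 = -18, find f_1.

Rearranging, f_{m-2} = -(f_m + 2 f_{m-1}).
f_7 = -(-18 + 2·15) = -12
f_6 = -(15 + 2·(-12)) = 9
f_5 = -(-12 + 2·9) = -6
f_4 = -(9 + 2·(-6)) = 3
f_3 = -(-6 + 2·3) = 0
f_2 = -(3 + 2·0) = -3
f_1 = -(0 + 2·(-3)) = 6

6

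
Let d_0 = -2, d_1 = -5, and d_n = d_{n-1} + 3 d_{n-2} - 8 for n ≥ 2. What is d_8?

-3019

d_2 = (-5) + 3(-2) - 8 = -19
d_3 = (-19) + 3(-5) - 8 = -42
d_4 = (-42) + 3(-19) - 8 = -107
d_5 = (-107) + 3(-42) - 8 = -241
d_6 = (-241) + 3(-107) - 8 = -570
d_7 = (-570) + 3(-241) - 8 = -1301
d_8 = (-1301) + 3(-570) - 8 = -3019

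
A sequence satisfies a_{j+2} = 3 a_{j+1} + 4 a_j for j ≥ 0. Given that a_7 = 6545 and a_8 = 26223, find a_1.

Rearranging, a_{j-2} = (a_j - 3 a_{j-1}) / 4.
a_6 = (26223 - 3·6545) / 4 = 6588/4 = 1647
a_5 = (6545 - 3·1647) / 4 = 1604/4 = 401
a_4 = (1647 - 3·401) / 4 = 444/4 = 111
a_3 = (401 - 3·111) / 4 = 68/4 = 17
a_2 = (111 - 3·17) / 4 = 60/4 = 15
a_1 = (17 - 3·15) / 4 = -28/4 = -7

-7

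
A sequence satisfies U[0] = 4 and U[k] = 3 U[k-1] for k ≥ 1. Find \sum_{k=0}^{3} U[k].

160

U[1] = 3·4 = 12
U[2] = 3·12 = 36
U[3] = 3·36 = 108
Sum = 4 + 12 + 36 + 108 = 160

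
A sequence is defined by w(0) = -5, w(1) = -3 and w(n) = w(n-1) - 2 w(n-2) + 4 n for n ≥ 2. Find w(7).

41

w(2) = (-3) - 2·(-5) + 8 = 15
w(3) = 15 - 2·(-3) + 12 = 33
w(4) = 33 - 2·15 + 16 = 19
w(5) = 19 - 2·33 + 20 = -27
w(6) = (-27) - 2·19 + 24 = -41
w(7) = (-41) - 2·(-27) + 28 = 41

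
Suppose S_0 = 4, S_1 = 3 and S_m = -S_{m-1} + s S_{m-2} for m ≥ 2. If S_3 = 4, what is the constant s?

-1

S_2 = -3 + 4s
S_3 = 3 - s
So 3 - s = 4, giving s = -1.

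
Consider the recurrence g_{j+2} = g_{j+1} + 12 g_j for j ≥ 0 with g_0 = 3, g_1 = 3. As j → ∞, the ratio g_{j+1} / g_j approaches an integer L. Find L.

The characteristic equation is r^2 - r - 12 = 0, which factors as (r - 4)(r + 3) = 0.
So the roots are 4 and -3. Since |4| > |-3| and the coefficient of 4^j is non-zero, the ratio tends to 4.

4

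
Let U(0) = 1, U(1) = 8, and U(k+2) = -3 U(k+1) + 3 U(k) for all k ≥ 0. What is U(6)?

U(2) = -3·8 + 3·1 = -21
U(3) = -3·(-21) + 3·8 = 87
U(4) = -3·87 + 3·(-21) = -324
U(5) = -3·(-324) + 3·87 = 1233
U(6) = -3·1233 + 3·(-324) = -4671

-4671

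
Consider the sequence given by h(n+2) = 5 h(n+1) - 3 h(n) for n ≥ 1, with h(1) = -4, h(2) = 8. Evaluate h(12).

28005356

h(3) = 5·8 - 3·(-4) = 52
h(4) = 5·52 - 3·8 = 236
h(5) = 5·236 - 3·52 = 1024
h(6) = 5·1024 - 3·236 = 4412
h(7) = 5·4412 - 3·1024 = 18988
h(8) = 5·18988 - 3·4412 = 81704
h(9) = 5·81704 - 3·18988 = 351556
h(10) = 5·351556 - 3·81704 = 1512668
h(11) = 5·1512668 - 3·351556 = 6508672
h(12) = 5·6508672 - 3·1512668 = 28005356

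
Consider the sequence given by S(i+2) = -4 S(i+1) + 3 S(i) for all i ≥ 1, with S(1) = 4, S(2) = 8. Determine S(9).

S(3) = -4·8 + 3·4 = -20
S(4) = -4·(-20) + 3·8 = 104
S(5) = -4·104 + 3·(-20) = -476
S(6) = -4·(-476) + 3·104 = 2216
S(7) = -4·2216 + 3·(-476) = -10292
S(8) = -4·(-10292) + 3·2216 = 47816
S(9) = -4·47816 + 3·(-10292) = -222140

-222140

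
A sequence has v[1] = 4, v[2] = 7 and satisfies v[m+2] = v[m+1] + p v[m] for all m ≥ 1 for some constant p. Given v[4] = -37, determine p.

v[3] = 7 + 4p
v[4] = 7 + 11p
So 7 + 11p = -37, giving p = -4.

-4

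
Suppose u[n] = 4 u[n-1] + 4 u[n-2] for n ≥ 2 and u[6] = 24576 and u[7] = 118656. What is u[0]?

Rearranging, u[n-2] = (u[n] - 4 u[n-1]) / 4.
u[5] = (118656 - 4(24576)) / 4 = 20352/4 = 5088
u[4] = (24576 - 4(5088)) / 4 = 4224/4 = 1056
u[3] = (5088 - 4(1056)) / 4 = 864/4 = 216
u[2] = (1056 - 4(216)) / 4 = 192/4 = 48
u[1] = (216 - 4(48)) / 4 = 24/4 = 6
u[0] = (48 - 4(6)) / 4 = 24/4 = 6

6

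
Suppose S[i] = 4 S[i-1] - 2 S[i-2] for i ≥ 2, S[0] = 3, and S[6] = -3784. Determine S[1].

-5

Let S[1] = z.
S[2] = -6 + 4z
S[3] = -24 + 14z
S[4] = -84 + 48z
S[5] = -288 + 164z
S[6] = -984 + 560z
So -984 + 560z = -3784, giving z = -5.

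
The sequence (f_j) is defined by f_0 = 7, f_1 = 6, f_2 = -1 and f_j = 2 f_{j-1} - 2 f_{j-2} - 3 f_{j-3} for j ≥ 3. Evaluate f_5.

-99

f_3 = 2(-1) - 2(6) - 3(7) = -35
f_4 = 2(-35) - 2(-1) - 3(6) = -86
f_5 = 2(-86) - 2(-35) - 3(-1) = -99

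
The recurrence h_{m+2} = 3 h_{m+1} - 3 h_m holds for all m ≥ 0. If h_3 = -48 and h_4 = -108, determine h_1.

Rearranging, h_{m-2} = (h_m - 3 h_{m-1}) / -3.
h_2 = (-108 - 3·(-48)) / -3 = 36/-3 = -12
h_1 = (-48 - 3·(-12)) / -3 = -12/-3 = 4

4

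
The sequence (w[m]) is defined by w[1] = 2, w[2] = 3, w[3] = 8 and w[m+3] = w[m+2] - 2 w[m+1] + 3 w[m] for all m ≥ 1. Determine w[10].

42

w[4] = 8 - 2(3) + 3(2) = 8
w[5] = 8 - 2(8) + 3(3) = 1
w[6] = 1 - 2(8) + 3(8) = 9
w[7] = 9 - 2(1) + 3(8) = 31
w[8] = 31 - 2(9) + 3(1) = 16
w[9] = 16 - 2(31) + 3(9) = -19
w[10] = (-19) - 2(16) + 3(31) = 42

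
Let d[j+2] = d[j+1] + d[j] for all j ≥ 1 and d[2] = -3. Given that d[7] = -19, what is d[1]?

Let d[1] = x.
d[3] = -3 + x
d[4] = -6 + x
d[5] = -9 + 2x
d[6] = -15 + 3x
d[7] = -24 + 5x
So -24 + 5x = -19, giving x = 1.

1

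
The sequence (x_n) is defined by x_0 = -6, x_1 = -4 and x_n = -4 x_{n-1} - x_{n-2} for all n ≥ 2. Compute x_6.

x_2 = -4*(-4) - (-6) = 22
x_3 = -4*22 - (-4) = -84
x_4 = -4*(-84) - 22 = 314
x_5 = -4*314 - (-84) = -1172
x_6 = -4*(-1172) - 314 = 4374

4374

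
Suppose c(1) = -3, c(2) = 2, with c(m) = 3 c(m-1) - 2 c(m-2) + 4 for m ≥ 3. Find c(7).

c(3) = 3*2 - 2*(-3) + 4 = 16
c(4) = 3*16 - 2*2 + 4 = 48
c(5) = 3*48 - 2*16 + 4 = 116
c(6) = 3*116 - 2*48 + 4 = 256
c(7) = 3*256 - 2*116 + 4 = 540

540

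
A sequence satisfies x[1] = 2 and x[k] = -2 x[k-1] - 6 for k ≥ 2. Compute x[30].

-2147483650

The fixed point is -6/(1 + 2) = -2, so x[k] + 2 = -2(x[k-1] + 2).
Hence x[k] = 4·(-2)^{k-1} - 2.
x[30] = 4·(-2)^{29} - 2 = 4·-536870912 - 2 = -2147483650.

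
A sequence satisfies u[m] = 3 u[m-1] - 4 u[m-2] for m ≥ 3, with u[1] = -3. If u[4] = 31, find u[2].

-1

Let u[2] = w.
u[3] = 12 + 3w
u[4] = 36 + 5w
So 36 + 5w = 31, giving w = -1.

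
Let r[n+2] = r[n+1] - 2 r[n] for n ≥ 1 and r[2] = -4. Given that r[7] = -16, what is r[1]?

2

Let r[1] = x.
r[3] = -4 - 2x
r[4] = 4 - 2x
r[5] = 12 + 2x
r[6] = 4 + 6x
r[7] = -20 + 2x
So -20 + 2x = -16, giving x = 2.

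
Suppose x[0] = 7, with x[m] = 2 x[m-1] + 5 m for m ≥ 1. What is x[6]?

x[1] = 2·7 + 5 = 19
x[2] = 2·19 + 10 = 48
x[3] = 2·48 + 15 = 111
x[4] = 2·111 + 20 = 242
x[5] = 2·242 + 25 = 509
x[6] = 2·509 + 30 = 1048

1048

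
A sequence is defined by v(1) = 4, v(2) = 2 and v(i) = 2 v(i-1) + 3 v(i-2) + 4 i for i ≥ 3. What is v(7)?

2364

v(3) = 2·2 + 3·4 + 12 = 28
v(4) = 2·28 + 3·2 + 16 = 78
v(5) = 2·78 + 3·28 + 20 = 260
v(6) = 2·260 + 3·78 + 24 = 778
v(7) = 2·778 + 3·260 + 28 = 2364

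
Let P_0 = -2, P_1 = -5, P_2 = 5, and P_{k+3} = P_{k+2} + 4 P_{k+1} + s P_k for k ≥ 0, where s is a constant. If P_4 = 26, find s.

-3

P_3 = -15 - 2s
P_4 = 5 - 7s
So 5 - 7s = 26, giving s = -3.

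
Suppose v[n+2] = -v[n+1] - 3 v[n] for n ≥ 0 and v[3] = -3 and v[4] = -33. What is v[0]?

Rearranging, v[n-2] = (v[n] + v[n-1]) / -3.
v[2] = (-33 + (-3)) / -3 = -36/-3 = 12
v[1] = (-3 + 12) / -3 = 9/-3 = -3
v[0] = (12 + (-3)) / -3 = 9/-3 = -3

-3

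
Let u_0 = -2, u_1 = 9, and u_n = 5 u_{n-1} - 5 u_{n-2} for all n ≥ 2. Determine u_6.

u_2 = 5*9 - 5*(-2) = 55
u_3 = 5*55 - 5*9 = 230
u_4 = 5*230 - 5*55 = 875
u_5 = 5*875 - 5*230 = 3225
u_6 = 5*3225 - 5*875 = 11750

11750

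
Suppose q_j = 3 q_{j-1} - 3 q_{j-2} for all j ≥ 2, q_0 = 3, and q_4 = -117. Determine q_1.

Let q_1 = z.
q_2 = -9 + 3z
q_3 = -27 + 6z
q_4 = -54 + 9z
So -54 + 9z = -117, giving z = -7.

-7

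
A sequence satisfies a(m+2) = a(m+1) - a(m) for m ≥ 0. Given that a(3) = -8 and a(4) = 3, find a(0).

8

Rearranging, a(m-2) = -(a(m) - a(m-1)).
a(2) = -(3 - (-8)) = -11
a(1) = -(-8 - (-11)) = -3
a(0) = -(-11 - (-3)) = 8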